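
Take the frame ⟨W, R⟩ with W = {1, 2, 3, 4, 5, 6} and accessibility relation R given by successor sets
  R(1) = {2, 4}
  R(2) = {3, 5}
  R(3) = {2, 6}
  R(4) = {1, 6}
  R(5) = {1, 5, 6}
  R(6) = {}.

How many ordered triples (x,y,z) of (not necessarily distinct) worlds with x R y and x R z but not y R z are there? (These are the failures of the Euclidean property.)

21

Enumerating: (1,2,2), (1,2,4), (1,4,2), (1,4,4), (2,3,3), (2,3,5), (2,5,3), (3,2,2), (3,2,6), (3,6,2), (3,6,6), (4,1,1), … and 9 more.
Total: 21.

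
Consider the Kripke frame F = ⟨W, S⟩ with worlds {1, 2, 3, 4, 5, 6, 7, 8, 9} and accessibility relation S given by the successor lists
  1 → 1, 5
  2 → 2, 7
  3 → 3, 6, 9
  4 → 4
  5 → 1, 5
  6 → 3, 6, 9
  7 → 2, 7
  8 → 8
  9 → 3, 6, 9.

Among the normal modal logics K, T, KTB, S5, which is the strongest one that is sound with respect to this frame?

S5

Reflexive (axiom T): yes — every world is S-related to itself.
Symmetric (axiom B): yes — every pair in S has its reverse in S.
Euclidean (axiom 5): yes — any two successors of a common world are S-related.
So F validates K, T, KTB, S5. The strongest is S5.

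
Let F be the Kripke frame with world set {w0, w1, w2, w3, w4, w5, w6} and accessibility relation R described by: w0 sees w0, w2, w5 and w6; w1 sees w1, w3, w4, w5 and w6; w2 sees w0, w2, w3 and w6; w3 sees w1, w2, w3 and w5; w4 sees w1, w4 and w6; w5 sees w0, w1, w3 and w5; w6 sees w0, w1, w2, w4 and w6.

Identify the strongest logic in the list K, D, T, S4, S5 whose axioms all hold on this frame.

T

Serial (axiom D): yes — every world has a successor (e.g. w0 R w0).
Reflexive (axiom T): yes — every world is R-related to itself.
Transitive (axiom 4): no — w0 R w2 and w2 R w3, but not w0 R w3.
Euclidean (axiom 5): no — w0 R w2 and w0 R w5, but not w2 R w5.
So F validates K, D, T; S4 would additionally require R to be transitive. The strongest is T.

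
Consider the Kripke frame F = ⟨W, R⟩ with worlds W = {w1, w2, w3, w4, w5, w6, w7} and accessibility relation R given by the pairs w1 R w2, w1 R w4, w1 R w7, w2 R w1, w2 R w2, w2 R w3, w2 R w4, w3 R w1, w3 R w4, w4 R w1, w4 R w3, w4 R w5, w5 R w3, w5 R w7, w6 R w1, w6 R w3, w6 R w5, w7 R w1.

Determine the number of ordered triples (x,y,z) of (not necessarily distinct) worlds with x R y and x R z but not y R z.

34

Enumerating: (w1,w2,w7), (w1,w4,w2), (w1,w4,w4), (w1,w4,w7), (w1,w7,w2), (w1,w7,w4), (w1,w7,w7), (w2,w1,w1), (w2,w1,w3), (w2,w3,w2), (w2,w3,w3), (w2,w4,w2), … and 22 more.
Total: 34.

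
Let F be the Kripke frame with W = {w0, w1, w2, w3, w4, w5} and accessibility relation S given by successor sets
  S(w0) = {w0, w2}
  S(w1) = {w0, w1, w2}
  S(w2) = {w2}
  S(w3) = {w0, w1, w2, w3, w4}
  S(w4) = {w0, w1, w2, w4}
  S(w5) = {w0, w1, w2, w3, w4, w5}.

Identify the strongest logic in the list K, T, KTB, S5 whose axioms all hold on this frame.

T

Reflexive (axiom T): yes — every world is S-related to itself.
Symmetric (axiom B): no — w0 S w2 but not w2 S w0.
Euclidean (axiom 5): no — w1 S w2 and w1 S w0, but not w2 S w0.
So F validates K, T; KTB would additionally require S to be symmetric. The strongest is T.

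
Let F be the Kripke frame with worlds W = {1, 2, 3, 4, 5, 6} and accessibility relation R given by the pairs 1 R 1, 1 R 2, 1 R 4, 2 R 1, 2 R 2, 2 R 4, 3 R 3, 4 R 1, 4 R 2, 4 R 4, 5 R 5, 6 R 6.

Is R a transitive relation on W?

Transitive: yes — every two-step R-path is closed by a direct edge.

Yes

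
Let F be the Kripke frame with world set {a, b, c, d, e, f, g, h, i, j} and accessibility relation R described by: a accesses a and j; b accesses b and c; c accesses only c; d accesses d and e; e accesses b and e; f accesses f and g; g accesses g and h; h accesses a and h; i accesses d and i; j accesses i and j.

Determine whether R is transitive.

No

Transitive: no — a R j and j R i, but not a R i.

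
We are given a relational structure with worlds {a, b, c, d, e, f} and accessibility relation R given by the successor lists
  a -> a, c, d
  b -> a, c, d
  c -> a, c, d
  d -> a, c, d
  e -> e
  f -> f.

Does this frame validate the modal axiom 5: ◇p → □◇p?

The schema 5 characterises exactly the Euclidean frames.
Euclidean: yes — any two successors of a common world are R-related.

Yes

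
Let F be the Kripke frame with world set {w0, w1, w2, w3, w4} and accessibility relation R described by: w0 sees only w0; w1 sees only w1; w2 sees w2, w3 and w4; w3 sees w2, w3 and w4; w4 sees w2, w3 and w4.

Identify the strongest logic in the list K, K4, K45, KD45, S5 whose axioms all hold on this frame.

Transitive (axiom 4): yes — every two-step R-path is closed by a direct edge.
Euclidean (axiom 5): yes — any two successors of a common world are R-related.
Serial (axiom D): yes — every world has a successor (e.g. w0 R w0).
Reflexive (axiom T): yes — every world is R-related to itself.
So F validates K, K4, K45, KD45, S5. The strongest is S5.

S5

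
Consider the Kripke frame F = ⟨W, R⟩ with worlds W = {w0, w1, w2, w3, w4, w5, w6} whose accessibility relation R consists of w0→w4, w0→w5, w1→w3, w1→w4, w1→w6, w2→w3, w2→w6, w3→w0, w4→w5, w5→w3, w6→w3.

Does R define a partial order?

Reflexive: no — w0 is not related to itself.
Transitive: no — w0 R w5 and w5 R w3, but not w0 R w3.
Antisymmetric: yes — no distinct pair is related both ways.
So R is not a partial order.

No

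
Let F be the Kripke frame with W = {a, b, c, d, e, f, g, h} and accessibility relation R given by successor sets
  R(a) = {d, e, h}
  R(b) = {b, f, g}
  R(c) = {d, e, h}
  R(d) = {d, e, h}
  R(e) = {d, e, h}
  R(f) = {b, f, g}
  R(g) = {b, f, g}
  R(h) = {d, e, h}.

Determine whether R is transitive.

Yes

Transitive: yes — every two-step R-path is closed by a direct edge.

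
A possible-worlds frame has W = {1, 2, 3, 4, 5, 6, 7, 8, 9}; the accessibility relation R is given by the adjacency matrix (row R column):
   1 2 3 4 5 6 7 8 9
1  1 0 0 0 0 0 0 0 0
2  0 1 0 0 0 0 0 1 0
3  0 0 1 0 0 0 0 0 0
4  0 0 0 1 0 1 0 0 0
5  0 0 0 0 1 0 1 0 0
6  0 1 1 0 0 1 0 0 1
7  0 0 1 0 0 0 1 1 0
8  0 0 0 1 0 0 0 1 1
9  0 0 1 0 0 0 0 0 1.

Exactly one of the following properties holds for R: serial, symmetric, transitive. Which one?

Serial: yes — every world has a successor (e.g. 1 R 1).
Symmetric: no — 2 R 8 but not 8 R 2.
Transitive: no — 2 R 8 and 8 R 4, but not 2 R 4.
Only serial holds.

serial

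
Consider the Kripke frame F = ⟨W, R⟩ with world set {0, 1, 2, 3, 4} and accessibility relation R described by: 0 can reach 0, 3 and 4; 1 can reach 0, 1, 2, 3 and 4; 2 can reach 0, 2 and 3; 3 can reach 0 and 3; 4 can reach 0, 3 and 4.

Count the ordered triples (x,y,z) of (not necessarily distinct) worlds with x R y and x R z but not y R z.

Enumerating: (0,3,4), (1,0,1), (1,0,2), (1,2,1), (1,2,4), (1,3,1), (1,3,2), (1,3,4), (1,4,1), (1,4,2), (2,0,2), (2,3,2), (4,3,4).

13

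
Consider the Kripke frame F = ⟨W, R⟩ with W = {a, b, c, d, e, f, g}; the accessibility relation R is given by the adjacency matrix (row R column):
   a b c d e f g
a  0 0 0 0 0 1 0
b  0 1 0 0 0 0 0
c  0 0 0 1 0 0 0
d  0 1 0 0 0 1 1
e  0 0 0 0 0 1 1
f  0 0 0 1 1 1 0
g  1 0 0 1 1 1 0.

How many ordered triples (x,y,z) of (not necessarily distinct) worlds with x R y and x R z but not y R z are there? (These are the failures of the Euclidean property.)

23

Enumerating: (c,d,d), (d,b,f), (d,b,g), (d,f,b), (d,f,g), (d,g,b), (d,g,g), (e,f,g), (e,g,g), (f,d,d), (f,d,e), (f,e,d), … and 11 more.
Total: 23.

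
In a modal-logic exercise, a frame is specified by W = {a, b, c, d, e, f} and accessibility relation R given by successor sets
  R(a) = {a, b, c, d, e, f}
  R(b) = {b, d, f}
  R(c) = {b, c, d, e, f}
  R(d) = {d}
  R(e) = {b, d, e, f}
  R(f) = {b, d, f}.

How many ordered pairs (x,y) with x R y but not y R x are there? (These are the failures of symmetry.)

14

Enumerating: (a,b), (a,c), (a,d), (a,e), (a,f), (b,d), (c,b), (c,d), (c,e), (c,f), (e,b), (e,d), (e,f), (f,d).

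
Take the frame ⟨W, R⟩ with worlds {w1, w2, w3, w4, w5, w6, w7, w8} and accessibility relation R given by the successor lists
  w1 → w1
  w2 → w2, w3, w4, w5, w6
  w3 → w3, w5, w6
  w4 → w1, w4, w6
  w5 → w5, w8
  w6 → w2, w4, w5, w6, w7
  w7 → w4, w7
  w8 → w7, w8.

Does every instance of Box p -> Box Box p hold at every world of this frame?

The schema 4 characterises exactly the transitive frames.
Transitive: no — w2 R w4 and w4 R w1, but not w2 R w1.

No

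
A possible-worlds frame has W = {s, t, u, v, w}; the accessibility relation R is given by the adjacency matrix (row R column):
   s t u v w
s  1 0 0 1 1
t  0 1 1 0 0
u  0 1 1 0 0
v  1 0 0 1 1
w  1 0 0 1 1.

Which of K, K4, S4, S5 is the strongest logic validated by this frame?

S5

Transitive (axiom 4): yes — every two-step R-path is closed by a direct edge.
Reflexive (axiom T): yes — every world is R-related to itself.
Euclidean (axiom 5): yes — any two successors of a common world are R-related.
So F validates K, K4, S4, S5. The strongest is S5.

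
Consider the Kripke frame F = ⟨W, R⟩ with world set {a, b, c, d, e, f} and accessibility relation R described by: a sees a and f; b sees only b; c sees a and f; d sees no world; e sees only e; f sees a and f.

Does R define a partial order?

Reflexive: no — c is not related to itself.
Transitive: yes — every two-step R-path is closed by a direct edge.
Antisymmetric: no — a R f and f R a with a ≠ f.
So R is not a partial order.

No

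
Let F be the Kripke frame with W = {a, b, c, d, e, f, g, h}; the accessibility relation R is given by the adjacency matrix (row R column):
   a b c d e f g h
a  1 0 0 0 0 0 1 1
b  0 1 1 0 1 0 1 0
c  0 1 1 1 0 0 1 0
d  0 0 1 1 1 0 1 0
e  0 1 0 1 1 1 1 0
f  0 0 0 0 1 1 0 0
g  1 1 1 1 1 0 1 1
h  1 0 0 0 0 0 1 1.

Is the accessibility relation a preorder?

No

Reflexive: yes — every world is R-related to itself.
Transitive: no — a R g and g R b, but not a R b.
So R is not a preorder.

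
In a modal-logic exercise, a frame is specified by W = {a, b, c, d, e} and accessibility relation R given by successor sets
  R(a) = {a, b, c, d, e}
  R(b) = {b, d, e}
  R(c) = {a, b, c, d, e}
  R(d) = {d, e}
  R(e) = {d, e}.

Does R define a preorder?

Reflexive: yes — every world is R-related to itself.
Transitive: yes — every two-step R-path is closed by a direct edge.
So R is a preorder.

Yes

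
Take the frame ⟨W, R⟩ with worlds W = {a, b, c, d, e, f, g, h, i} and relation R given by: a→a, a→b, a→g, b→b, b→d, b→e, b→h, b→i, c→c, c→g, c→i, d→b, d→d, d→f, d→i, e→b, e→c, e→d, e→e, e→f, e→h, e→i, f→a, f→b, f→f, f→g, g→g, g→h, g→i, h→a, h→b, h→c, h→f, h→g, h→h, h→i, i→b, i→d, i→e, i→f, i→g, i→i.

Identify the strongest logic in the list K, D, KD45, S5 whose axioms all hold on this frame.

Serial (axiom D): yes — every world has a successor (e.g. a R a).
Euclidean (axiom 5): no — a R b and a R g, but not b R g.
Transitive (axiom 4): no — a R b and b R d, but not a R d.
Reflexive (axiom T): yes — every world is R-related to itself.
So F validates K, D; KD45 would additionally require R to be Euclidean and transitive. The strongest is D.

D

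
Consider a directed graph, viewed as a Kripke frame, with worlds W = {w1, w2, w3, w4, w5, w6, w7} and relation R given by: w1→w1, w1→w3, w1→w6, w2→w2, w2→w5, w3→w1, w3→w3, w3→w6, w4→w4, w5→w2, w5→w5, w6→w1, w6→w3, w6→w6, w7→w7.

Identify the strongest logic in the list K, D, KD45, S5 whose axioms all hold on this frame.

S5

Serial (axiom D): yes — every world has a successor (e.g. w1 R w1).
Euclidean (axiom 5): yes — any two successors of a common world are R-related.
Transitive (axiom 4): yes — every two-step R-path is closed by a direct edge.
Reflexive (axiom T): yes — every world is R-related to itself.
So F validates K, D, KD45, S5. The strongest is S5.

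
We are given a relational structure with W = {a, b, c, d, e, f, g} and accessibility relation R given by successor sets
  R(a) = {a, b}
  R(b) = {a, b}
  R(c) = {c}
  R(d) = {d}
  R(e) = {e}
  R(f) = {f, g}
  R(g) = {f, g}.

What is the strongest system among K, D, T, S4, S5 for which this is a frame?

S5

Serial (axiom D): yes — every world has a successor (e.g. a R a).
Reflexive (axiom T): yes — every world is R-related to itself.
Transitive (axiom 4): yes — every two-step R-path is closed by a direct edge.
Euclidean (axiom 5): yes — any two successors of a common world are R-related.
So F validates K, D, T, S4, S5. The strongest is S5.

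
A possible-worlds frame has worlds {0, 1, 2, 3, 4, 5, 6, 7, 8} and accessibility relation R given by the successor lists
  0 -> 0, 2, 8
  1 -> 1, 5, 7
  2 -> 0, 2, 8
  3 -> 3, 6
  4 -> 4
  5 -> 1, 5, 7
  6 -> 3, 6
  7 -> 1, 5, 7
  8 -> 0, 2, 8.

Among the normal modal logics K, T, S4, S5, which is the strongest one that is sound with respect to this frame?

Reflexive (axiom T): yes — every world is R-related to itself.
Transitive (axiom 4): yes — every two-step R-path is closed by a direct edge.
Euclidean (axiom 5): yes — any two successors of a common world are R-related.
So F validates K, T, S4, S5. The strongest is S5.

S5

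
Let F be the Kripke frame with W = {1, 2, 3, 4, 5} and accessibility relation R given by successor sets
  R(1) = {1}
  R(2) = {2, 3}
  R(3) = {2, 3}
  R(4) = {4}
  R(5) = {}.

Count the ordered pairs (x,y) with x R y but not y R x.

R is symmetric; there are no such tuples.

0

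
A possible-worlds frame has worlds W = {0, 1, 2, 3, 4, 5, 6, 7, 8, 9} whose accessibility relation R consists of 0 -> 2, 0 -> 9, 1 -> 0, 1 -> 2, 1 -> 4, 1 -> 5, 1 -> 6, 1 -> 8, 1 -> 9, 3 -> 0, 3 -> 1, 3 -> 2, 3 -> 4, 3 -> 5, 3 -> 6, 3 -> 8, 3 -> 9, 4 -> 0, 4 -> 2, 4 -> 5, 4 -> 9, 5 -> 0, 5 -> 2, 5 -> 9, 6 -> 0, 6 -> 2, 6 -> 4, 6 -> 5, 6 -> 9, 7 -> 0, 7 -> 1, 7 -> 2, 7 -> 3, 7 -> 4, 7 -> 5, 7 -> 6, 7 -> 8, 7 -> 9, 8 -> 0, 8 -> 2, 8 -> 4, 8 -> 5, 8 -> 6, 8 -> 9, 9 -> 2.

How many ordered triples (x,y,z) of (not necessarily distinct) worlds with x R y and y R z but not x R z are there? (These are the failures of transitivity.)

R is transitive; there are no such tuples.

0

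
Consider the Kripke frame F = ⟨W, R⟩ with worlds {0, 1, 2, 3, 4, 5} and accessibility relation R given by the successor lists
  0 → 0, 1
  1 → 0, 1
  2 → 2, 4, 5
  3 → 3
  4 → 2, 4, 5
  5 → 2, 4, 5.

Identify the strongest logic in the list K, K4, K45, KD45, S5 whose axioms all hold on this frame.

S5

Transitive (axiom 4): yes — every two-step R-path is closed by a direct edge.
Euclidean (axiom 5): yes — any two successors of a common world are R-related.
Serial (axiom D): yes — every world has a successor (e.g. 0 R 0).
Reflexive (axiom T): yes — every world is R-related to itself.
So F validates K, K4, K45, KD45, S5. The strongest is S5.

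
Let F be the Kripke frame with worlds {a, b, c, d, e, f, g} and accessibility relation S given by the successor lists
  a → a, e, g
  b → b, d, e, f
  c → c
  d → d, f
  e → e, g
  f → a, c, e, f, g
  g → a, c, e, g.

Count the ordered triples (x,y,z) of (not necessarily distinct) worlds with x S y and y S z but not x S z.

Enumerating: (a,g,c), (b,e,g), (b,f,a), (b,f,c), (b,f,g), (d,f,a), (d,f,c), (d,f,e), (d,f,g), (e,g,a), (e,g,c).

11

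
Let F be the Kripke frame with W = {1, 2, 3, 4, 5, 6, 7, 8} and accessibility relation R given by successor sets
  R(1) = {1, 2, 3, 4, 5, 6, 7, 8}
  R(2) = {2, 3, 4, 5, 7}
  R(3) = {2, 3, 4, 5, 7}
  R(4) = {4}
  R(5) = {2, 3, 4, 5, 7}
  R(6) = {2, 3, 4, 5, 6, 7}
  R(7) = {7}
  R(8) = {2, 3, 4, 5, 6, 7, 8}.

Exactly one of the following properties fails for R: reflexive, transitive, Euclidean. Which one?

Reflexive: yes — every world is R-related to itself.
Transitive: yes — every two-step R-path is closed by a direct edge.
Euclidean: no — 1 R 2 and 1 R 6, but not 2 R 6.
Only Euclidean fails.

Euclidean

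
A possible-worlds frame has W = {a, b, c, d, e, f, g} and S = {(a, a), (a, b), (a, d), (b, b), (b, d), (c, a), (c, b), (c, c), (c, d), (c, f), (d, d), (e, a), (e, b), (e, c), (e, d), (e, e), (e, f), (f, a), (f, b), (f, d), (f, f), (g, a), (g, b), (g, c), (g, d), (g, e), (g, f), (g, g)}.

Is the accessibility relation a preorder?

Reflexive: yes — every world is S-related to itself.
Transitive: yes — every two-step S-path is closed by a direct edge.
So S is a preorder.

Yes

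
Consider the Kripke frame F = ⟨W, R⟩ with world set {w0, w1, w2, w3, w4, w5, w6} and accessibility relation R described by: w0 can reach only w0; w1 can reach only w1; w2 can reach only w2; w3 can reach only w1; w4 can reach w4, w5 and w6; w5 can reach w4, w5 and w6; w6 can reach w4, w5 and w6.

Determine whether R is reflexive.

No

Reflexive: no — w3 is not related to itself.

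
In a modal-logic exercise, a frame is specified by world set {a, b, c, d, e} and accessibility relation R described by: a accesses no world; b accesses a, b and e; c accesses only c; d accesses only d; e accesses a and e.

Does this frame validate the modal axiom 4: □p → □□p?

Yes

Axiom 4 corresponds to the accessibility relation being transitive.
Transitive: yes — every two-step R-path is closed by a direct edge.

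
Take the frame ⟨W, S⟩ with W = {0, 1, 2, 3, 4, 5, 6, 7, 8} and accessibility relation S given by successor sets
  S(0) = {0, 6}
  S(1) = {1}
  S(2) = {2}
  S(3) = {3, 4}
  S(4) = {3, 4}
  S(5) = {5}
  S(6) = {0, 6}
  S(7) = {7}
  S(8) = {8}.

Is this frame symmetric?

Symmetric: yes — every pair in S has its reverse in S.

Yes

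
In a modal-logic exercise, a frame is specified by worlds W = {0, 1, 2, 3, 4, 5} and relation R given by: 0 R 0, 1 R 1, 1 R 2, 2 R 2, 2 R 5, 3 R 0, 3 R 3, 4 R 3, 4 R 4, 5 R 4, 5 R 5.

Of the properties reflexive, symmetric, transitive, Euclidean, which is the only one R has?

Reflexive: yes — every world is R-related to itself.
Symmetric: no — 1 R 2 but not 2 R 1.
Transitive: no — 1 R 2 and 2 R 5, but not 1 R 5.
Euclidean: no — 1 R 2 and 1 R 1, but not 2 R 1.
Only reflexive holds.

reflexive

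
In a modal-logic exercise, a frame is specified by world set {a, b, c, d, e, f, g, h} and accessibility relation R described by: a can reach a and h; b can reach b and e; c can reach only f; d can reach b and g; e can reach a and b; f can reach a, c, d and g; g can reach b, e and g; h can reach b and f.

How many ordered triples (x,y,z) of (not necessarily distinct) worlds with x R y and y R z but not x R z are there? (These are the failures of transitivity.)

22

Enumerating: (a,h,b), (a,h,f), (b,e,a), (c,f,a), (c,f,c), (c,f,d), (c,f,g), (d,b,e), (d,g,e), (e,a,h), (e,b,e), (f,a,h), … and 10 more.
Total: 22.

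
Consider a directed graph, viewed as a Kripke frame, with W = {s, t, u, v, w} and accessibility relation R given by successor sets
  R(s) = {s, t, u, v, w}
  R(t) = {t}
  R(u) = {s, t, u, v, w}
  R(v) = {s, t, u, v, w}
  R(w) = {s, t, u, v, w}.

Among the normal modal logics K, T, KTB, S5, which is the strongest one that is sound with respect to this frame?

T

Reflexive (axiom T): yes — every world is R-related to itself.
Symmetric (axiom B): no — s R t but not t R s.
Euclidean (axiom 5): no — s R t and s R u, but not t R u.
So F validates K, T; KTB would additionally require R to be symmetric. The strongest is T.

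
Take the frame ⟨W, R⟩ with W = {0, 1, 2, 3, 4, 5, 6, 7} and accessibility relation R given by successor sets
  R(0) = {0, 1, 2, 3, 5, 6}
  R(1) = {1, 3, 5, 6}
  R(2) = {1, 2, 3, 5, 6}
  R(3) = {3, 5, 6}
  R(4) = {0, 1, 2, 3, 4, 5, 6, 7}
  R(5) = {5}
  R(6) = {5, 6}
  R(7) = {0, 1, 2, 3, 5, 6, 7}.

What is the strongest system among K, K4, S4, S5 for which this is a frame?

S4

Transitive (axiom 4): yes — every two-step R-path is closed by a direct edge.
Reflexive (axiom T): yes — every world is R-related to itself.
Euclidean (axiom 5): no — 0 R 1 and 0 R 2, but not 1 R 2.
So F validates K, K4, S4; S5 would additionally require R to be Euclidean. The strongest is S4.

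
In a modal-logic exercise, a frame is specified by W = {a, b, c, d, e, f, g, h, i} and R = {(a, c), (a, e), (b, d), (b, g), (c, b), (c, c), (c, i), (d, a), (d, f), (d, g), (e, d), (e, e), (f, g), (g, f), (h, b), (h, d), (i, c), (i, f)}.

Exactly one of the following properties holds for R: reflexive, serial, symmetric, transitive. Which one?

Reflexive: no — a is not related to itself.
Serial: yes — every world has a successor (e.g. a R c).
Symmetric: no — a R c but not c R a.
Transitive: no — a R c and c R b, but not a R b.
Only serial holds.

serial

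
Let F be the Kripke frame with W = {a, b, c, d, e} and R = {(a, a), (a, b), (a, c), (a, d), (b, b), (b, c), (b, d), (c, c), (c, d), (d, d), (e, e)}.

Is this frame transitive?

Transitive: yes — every two-step R-path is closed by a direct edge.

Yes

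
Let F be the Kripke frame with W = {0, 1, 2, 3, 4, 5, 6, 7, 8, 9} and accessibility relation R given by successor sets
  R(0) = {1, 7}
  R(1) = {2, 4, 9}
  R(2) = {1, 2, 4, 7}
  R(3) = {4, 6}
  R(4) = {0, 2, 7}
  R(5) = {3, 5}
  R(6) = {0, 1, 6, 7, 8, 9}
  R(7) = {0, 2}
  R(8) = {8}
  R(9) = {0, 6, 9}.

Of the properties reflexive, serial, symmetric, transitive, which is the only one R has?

Reflexive: no — 0 is not related to itself.
Serial: yes — every world has a successor (e.g. 0 R 1).
Symmetric: no — 0 R 1 but not 1 R 0.
Transitive: no — 0 R 1 and 1 R 2, but not 0 R 2.
Only serial holds.

serial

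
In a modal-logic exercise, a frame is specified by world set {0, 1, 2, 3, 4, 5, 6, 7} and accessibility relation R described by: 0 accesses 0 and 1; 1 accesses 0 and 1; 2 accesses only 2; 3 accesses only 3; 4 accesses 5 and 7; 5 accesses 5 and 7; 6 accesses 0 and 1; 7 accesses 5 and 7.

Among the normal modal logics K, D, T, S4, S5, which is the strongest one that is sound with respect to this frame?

Serial (axiom D): yes — every world has a successor (e.g. 0 R 0).
Reflexive (axiom T): no — 4 is not related to itself.
Transitive (axiom 4): yes — every two-step R-path is closed by a direct edge.
Euclidean (axiom 5): yes — any two successors of a common world are R-related.
So F validates K, D; T would additionally require R to be reflexive. The strongest is D.

D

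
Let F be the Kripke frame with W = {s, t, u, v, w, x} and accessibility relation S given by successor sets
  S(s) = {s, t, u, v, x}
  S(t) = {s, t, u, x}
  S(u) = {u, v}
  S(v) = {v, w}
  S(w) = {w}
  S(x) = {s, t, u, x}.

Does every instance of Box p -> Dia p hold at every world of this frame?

Yes

By correspondence theory, D is valid on a frame iff S is serial.
Serial: yes — every world has a successor (e.g. s S s).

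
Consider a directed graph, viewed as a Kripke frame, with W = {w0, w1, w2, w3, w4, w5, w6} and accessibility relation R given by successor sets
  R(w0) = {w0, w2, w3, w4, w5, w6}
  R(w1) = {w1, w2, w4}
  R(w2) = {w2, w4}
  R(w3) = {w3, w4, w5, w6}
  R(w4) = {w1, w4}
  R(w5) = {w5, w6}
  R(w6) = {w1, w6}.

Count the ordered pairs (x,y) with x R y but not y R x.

Enumerating: (w0,w2), (w0,w3), (w0,w4), (w0,w5), (w0,w6), (w1,w2), (w2,w4), (w3,w4), (w3,w5), (w3,w6), (w5,w6), (w6,w1).

12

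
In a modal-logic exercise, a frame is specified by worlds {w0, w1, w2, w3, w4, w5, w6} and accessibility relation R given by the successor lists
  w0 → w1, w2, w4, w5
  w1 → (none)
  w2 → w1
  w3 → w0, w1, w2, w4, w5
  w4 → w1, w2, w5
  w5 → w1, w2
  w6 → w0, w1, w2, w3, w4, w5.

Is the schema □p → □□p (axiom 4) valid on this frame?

The schema 4 characterises exactly the transitive frames.
Transitive: yes — every two-step R-path is closed by a direct edge.

Yes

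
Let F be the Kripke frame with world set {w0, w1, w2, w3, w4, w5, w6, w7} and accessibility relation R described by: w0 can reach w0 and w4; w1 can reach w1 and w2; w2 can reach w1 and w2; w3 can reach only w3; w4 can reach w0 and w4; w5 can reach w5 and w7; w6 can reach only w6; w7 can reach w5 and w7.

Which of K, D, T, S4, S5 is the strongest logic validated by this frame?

Serial (axiom D): yes — every world has a successor (e.g. w0 R w0).
Reflexive (axiom T): yes — every world is R-related to itself.
Transitive (axiom 4): yes — every two-step R-path is closed by a direct edge.
Euclidean (axiom 5): yes — any two successors of a common world are R-related.
So F validates K, D, T, S4, S5. The strongest is S5.

S5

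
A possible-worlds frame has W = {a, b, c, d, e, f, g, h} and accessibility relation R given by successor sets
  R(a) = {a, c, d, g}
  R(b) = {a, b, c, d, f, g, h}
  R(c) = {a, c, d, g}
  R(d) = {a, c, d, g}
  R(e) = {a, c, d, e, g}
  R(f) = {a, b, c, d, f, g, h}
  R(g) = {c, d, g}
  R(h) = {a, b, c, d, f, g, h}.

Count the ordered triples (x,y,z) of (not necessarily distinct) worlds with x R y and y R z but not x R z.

Enumerating: (g,c,a), (g,d,a).

2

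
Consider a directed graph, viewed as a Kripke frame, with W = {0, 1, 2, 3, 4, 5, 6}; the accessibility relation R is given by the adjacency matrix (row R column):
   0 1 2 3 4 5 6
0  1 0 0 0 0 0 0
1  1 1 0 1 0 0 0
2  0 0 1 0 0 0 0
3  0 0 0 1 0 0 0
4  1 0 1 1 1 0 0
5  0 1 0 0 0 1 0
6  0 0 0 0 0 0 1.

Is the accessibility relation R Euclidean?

No

Euclidean: no — 1 R 0 and 1 R 3, but not 0 R 3.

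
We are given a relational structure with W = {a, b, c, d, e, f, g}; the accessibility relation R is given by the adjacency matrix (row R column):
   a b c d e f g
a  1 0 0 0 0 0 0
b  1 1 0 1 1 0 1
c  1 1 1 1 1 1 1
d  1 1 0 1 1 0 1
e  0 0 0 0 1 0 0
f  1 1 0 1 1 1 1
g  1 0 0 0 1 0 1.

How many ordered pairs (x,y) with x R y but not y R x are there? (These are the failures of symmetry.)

19

Enumerating: (b,a), (b,e), (b,g), (c,a), (c,b), (c,d), (c,e), (c,f), (c,g), (d,a), (d,e), (d,g), … and 7 more.
Total: 19.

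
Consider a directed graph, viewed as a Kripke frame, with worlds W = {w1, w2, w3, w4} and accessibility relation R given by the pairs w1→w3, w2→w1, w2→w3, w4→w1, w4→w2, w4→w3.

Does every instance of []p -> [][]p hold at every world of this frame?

Axiom 4 corresponds to the accessibility relation being transitive.
Transitive: yes — every two-step R-path is closed by a direct edge.

Yes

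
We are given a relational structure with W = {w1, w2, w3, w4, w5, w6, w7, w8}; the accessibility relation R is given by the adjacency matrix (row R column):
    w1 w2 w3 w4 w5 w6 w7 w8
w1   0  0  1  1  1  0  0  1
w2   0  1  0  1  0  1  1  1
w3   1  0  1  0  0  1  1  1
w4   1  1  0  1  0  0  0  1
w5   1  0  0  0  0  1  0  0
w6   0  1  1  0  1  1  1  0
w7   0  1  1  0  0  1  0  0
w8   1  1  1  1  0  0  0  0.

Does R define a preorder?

Reflexive: no — w1 is not related to itself.
Transitive: no — w1 R w3 and w3 R w6, but not w1 R w6.
So R is not a preorder.

No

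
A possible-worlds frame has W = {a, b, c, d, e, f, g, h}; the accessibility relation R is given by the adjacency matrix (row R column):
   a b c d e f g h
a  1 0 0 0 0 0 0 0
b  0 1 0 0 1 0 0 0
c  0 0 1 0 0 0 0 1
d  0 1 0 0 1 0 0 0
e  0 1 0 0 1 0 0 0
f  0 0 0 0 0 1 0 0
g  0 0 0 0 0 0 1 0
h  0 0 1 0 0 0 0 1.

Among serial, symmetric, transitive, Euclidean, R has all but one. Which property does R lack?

symmetric

Serial: yes — every world has a successor (e.g. a R a).
Symmetric: no — d R b but not b R d.
Transitive: yes — every two-step R-path is closed by a direct edge.
Euclidean: yes — any two successors of a common world are R-related.
Only symmetric fails.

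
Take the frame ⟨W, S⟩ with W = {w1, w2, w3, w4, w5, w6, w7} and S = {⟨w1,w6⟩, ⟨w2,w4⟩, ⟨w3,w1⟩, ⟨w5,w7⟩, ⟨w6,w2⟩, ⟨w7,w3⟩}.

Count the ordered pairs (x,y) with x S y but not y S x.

Enumerating: (w1,w6), (w2,w4), (w3,w1), (w5,w7), (w6,w2), (w7,w3).

6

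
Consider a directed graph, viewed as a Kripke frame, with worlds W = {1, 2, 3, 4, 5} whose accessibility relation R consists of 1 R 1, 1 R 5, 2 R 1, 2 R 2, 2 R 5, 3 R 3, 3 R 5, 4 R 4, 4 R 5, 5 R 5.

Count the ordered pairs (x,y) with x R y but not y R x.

Enumerating: (1,5), (2,1), (2,5), (3,5), (4,5).

5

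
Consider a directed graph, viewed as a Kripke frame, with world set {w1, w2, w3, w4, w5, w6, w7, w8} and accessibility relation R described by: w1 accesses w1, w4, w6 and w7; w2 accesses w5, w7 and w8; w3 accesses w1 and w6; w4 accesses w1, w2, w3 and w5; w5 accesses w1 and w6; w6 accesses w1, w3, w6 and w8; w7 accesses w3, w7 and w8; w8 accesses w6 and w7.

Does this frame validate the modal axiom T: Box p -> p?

No

The schema T characterises exactly the reflexive frames.
Reflexive: no — w2 is not related to itself.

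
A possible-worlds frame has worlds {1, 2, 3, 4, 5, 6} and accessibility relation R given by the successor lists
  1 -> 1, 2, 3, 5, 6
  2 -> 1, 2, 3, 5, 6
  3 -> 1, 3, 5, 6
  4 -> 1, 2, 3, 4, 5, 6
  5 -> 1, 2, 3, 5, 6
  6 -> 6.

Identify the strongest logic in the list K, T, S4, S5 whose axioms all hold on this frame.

Reflexive (axiom T): yes — every world is R-related to itself.
Transitive (axiom 4): no — 3 R 1 and 1 R 2, but not 3 R 2.
Euclidean (axiom 5): no — 1 R 3 and 1 R 2, but not 3 R 2.
So F validates K, T; S4 would additionally require R to be transitive. The strongest is T.

T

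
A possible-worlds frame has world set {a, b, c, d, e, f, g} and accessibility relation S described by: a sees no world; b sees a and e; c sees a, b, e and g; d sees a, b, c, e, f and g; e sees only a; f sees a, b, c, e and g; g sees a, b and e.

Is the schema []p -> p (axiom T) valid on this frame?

No

Axiom T corresponds to the accessibility relation being reflexive.
Reflexive: no — a is not related to itself.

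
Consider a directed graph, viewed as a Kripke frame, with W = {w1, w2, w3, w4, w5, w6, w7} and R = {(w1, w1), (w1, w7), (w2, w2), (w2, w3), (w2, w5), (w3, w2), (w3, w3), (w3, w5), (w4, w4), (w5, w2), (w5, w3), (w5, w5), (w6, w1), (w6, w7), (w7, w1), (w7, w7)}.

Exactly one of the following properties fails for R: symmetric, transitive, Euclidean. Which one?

Symmetric: no — w6 R w1 but not w1 R w6.
Transitive: yes — every two-step R-path is closed by a direct edge.
Euclidean: yes — any two successors of a common world are R-related.
Only symmetric fails.

symmetric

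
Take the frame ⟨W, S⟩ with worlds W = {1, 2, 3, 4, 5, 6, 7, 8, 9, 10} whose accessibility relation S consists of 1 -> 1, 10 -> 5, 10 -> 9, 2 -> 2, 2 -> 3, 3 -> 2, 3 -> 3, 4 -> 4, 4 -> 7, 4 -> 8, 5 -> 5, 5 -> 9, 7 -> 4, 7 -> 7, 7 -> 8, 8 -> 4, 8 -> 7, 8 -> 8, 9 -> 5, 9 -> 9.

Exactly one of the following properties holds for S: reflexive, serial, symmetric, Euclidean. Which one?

Euclidean

Reflexive: no — 6 is not related to itself.
Serial: no — 6 has no S-successor.
Symmetric: no — 10 S 5 but not 5 S 10.
Euclidean: yes — any two successors of a common world are S-related.
Only Euclidean holds.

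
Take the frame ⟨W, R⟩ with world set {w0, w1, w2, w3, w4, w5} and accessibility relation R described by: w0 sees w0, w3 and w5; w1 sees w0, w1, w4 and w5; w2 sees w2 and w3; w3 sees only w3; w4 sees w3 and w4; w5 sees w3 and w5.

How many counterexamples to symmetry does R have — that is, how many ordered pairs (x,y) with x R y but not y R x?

Enumerating: (w0,w3), (w0,w5), (w1,w0), (w1,w4), (w1,w5), (w2,w3), (w4,w3), (w5,w3).

8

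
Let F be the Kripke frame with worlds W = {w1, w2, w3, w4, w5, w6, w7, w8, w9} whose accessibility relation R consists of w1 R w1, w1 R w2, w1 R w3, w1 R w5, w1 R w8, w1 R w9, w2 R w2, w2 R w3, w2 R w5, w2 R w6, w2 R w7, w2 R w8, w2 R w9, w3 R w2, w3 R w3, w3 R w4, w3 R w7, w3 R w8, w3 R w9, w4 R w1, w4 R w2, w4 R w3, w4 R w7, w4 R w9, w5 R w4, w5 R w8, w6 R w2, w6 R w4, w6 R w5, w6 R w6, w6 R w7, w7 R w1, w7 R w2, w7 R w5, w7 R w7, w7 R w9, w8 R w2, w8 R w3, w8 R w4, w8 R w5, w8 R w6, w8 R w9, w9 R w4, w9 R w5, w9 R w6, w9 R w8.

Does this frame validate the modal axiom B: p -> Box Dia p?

No

By correspondence theory, B is valid on a frame iff R is symmetric.
Symmetric: no — w1 R w2 but not w2 R w1.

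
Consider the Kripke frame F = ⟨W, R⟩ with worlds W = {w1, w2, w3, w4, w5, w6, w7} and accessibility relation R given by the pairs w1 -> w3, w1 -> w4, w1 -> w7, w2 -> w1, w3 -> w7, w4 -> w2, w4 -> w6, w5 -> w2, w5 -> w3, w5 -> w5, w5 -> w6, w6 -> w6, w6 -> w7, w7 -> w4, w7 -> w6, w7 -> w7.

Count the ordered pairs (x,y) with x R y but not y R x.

Enumerating: (w1,w3), (w1,w4), (w1,w7), (w2,w1), (w3,w7), (w4,w2), (w4,w6), (w5,w2), (w5,w3), (w5,w6), (w7,w4).

11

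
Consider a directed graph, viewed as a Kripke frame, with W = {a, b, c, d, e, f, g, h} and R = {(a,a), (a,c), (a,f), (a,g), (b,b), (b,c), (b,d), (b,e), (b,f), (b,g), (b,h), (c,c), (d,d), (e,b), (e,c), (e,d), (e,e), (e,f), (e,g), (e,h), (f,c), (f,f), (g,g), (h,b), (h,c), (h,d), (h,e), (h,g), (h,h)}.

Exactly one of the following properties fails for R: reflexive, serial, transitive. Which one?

transitive

Reflexive: yes — every world is R-related to itself.
Serial: yes — every world has a successor (e.g. a R a).
Transitive: no — h R b and b R f, but not h R f.
Only transitive fails.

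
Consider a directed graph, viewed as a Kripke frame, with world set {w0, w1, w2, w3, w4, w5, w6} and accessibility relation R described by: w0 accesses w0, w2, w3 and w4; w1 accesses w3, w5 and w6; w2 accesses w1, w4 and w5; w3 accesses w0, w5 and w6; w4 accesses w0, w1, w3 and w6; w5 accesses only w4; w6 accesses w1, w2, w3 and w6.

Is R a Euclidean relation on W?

No

Euclidean: no — w0 R w2 and w0 R w3, but not w2 R w3.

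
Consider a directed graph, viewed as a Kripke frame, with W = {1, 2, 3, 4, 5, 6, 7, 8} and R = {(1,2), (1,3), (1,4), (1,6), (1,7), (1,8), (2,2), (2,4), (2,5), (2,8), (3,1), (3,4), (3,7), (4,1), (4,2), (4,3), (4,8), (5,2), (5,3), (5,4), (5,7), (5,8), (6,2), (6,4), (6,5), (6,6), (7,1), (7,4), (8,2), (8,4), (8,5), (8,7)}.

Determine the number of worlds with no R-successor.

R is serial; there are no such worlds.

0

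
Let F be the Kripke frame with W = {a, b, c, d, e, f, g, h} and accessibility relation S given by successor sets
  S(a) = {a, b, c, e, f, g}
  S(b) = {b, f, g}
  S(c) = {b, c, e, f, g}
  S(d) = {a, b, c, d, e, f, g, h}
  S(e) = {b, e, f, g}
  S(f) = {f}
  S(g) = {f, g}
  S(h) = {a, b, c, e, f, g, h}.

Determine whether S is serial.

Serial: yes — every world has a successor (e.g. a S a).

Yes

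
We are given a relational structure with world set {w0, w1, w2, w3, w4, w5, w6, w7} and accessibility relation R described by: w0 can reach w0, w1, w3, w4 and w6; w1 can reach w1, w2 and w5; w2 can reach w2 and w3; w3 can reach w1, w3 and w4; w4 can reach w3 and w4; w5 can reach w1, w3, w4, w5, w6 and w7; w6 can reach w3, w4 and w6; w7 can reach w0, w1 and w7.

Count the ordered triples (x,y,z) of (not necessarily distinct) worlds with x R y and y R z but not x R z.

20

Enumerating: (w0,w1,w2), (w0,w1,w5), (w1,w2,w3), (w1,w5,w3), (w1,w5,w4), (w1,w5,w6), (w1,w5,w7), (w2,w3,w1), (w2,w3,w4), (w3,w1,w2), (w3,w1,w5), (w4,w3,w1), … and 8 more.
Total: 20.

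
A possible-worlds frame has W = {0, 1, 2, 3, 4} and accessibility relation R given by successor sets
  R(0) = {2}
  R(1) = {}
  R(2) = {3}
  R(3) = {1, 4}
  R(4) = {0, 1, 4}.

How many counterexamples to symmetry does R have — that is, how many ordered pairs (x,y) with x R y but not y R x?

Enumerating: (0,2), (2,3), (3,1), (3,4), (4,0), (4,1).

6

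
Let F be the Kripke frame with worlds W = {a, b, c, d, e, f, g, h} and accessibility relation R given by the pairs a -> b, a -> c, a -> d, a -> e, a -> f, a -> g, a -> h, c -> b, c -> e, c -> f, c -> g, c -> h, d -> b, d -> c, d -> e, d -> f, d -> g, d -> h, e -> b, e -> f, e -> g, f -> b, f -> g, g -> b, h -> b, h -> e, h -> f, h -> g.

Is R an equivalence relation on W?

No

Reflexive: no — a is not related to itself.
Symmetric: no — a R b but not b R a.
Transitive: yes — every two-step R-path is closed by a direct edge.
So R is not an equivalence relation.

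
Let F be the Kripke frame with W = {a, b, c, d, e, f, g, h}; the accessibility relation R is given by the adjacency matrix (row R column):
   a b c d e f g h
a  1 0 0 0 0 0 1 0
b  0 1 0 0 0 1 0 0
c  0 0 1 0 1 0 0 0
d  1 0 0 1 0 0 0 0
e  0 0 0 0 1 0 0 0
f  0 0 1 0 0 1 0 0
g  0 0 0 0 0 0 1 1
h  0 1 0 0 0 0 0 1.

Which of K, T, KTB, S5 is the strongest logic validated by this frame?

T

Reflexive (axiom T): yes — every world is R-related to itself.
Symmetric (axiom B): no — a R g but not g R a.
Euclidean (axiom 5): no — a R g and a R a, but not g R a.
So F validates K, T; KTB would additionally require R to be symmetric. The strongest is T.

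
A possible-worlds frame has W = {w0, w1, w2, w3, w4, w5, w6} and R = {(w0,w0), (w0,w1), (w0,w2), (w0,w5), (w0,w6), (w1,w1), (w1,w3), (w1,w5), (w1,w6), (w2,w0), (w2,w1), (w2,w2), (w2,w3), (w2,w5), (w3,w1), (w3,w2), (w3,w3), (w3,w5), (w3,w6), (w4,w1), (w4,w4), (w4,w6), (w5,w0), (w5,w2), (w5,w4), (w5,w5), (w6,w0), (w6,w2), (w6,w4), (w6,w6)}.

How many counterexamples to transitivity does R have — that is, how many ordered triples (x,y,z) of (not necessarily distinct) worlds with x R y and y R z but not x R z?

36

Enumerating: (w0,w1,w3), (w0,w2,w3), (w0,w5,w4), (w0,w6,w4), (w1,w3,w2), (w1,w5,w0), (w1,w5,w2), (w1,w5,w4), (w1,w6,w0), (w1,w6,w2), (w1,w6,w4), (w2,w0,w6), … and 24 more.
Total: 36.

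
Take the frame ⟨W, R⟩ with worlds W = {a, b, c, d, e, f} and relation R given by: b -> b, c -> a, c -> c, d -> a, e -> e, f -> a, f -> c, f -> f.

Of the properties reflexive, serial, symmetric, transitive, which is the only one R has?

transitive

Reflexive: no — a is not related to itself.
Serial: no — a has no R-successor.
Symmetric: no — c R a but not a R c.
Transitive: yes — every two-step R-path is closed by a direct edge.
Only transitive holds.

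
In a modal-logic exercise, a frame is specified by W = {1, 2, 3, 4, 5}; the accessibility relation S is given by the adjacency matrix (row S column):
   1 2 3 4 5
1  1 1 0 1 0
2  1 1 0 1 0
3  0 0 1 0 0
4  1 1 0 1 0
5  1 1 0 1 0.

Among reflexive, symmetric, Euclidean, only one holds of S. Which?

Euclidean

Reflexive: no — 5 is not related to itself.
Symmetric: no — 5 S 1 but not 1 S 5.
Euclidean: yes — any two successors of a common world are S-related.
Only Euclidean holds.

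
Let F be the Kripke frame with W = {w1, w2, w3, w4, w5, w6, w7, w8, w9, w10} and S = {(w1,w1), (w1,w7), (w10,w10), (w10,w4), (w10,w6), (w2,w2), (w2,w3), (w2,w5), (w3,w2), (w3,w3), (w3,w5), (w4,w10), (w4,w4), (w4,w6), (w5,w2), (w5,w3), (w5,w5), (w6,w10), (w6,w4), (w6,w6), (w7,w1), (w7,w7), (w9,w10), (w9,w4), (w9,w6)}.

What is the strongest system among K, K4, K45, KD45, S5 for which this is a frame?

Transitive (axiom 4): yes — every two-step S-path is closed by a direct edge.
Euclidean (axiom 5): yes — any two successors of a common world are S-related.
Serial (axiom D): no — w8 has no S-successor.
Reflexive (axiom T): no — w8 is not related to itself.
So F validates K, K4, K45; KD45 would additionally require S to be serial. The strongest is K45.

K45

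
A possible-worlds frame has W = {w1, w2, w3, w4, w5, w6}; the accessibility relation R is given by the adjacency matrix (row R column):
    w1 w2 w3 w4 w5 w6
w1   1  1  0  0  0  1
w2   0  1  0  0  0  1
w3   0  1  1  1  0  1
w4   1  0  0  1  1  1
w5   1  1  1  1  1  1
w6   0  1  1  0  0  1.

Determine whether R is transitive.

No

Transitive: no — w1 R w6 and w6 R w3, but not w1 R w3.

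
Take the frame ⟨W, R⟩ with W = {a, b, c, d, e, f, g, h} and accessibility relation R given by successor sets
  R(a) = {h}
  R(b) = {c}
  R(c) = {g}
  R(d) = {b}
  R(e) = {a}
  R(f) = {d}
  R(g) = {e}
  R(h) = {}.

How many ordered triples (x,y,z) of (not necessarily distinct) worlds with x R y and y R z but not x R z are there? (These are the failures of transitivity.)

Enumerating: (b,c,g), (c,g,e), (d,b,c), (e,a,h), (f,d,b), (g,e,a).

6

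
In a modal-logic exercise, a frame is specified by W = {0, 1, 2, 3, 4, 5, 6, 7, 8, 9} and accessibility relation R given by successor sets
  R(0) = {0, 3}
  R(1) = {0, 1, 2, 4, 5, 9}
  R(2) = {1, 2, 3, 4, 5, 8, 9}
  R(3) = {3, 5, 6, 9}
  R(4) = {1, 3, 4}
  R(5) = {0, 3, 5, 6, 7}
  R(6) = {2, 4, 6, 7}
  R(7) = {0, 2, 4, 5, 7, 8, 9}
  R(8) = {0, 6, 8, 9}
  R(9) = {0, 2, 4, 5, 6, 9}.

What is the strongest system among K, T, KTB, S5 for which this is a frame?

T

Reflexive (axiom T): yes — every world is R-related to itself.
Symmetric (axiom B): no — 0 R 3 but not 3 R 0.
Euclidean (axiom 5): no — 1 R 0 and 1 R 2, but not 0 R 2.
So F validates K, T; KTB would additionally require R to be symmetric. The strongest is T.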